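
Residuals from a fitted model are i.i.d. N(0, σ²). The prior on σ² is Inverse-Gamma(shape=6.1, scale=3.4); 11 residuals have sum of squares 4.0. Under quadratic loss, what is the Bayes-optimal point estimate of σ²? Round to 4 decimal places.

0.5094

Posterior: Inverse-Gamma(shape = 6.1+11/2 = 11.6, scale = 3.4+4.0/2 = 5.4).
Mode = β/(α+1) = 5.4/12.6 = 0.4286.
Mean = β/(α−1) = 5.4/10.6 = 0.5094.
Quadratic loss ⇒ the optimal estimator is the posterior mean.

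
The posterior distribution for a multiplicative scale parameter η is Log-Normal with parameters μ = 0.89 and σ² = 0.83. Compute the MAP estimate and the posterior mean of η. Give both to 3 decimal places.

MAP = 1.062; posterior mean = 3.688

Mode = exp(μ − σ²) = exp(0.06) = 1.062.
Mean = exp(μ + σ²/2) = exp(1.305) = 3.688.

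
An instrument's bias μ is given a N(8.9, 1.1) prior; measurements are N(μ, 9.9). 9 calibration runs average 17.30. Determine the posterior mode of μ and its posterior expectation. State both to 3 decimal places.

MAP: 13.100. Posterior mean: 13.100.

Posterior for μ is Normal. Precision-weighted mean: (1/1.1·8.9 + 9/9.9·17.30) / (1/1.1 + 9/9.9) = 13.100.
A Normal posterior is symmetric, so mode = mean.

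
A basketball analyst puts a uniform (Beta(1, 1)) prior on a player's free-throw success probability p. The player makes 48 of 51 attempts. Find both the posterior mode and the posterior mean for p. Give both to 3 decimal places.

posterior mode = 0.941, posterior mean = 0.925

Posterior: Beta(1+48, 1+3) = Beta(49, 4).
Mode = (49−1)/(49+4−2) = 48/51 = 0.941.
With a flat prior the MAP equals the MLE, 48/51.
Mean = 49/(49+4) = 49/53 = 0.925.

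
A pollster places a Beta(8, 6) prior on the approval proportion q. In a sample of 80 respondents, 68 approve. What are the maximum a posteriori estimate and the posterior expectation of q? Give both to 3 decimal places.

Posterior: Beta(8+68, 6+12) = Beta(76, 18).
Mode = (76−1)/(76+18−2) = 75/92 = 0.815.
Mean = 76/(76+18) = 76/94 = 0.809.

q_MAP = 0.815, E[q|data] = 0.809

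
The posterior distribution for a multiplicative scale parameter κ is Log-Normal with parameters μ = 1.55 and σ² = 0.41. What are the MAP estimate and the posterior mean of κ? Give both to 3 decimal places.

κ_MAP = 3.127, E[κ|data] = 5.783

Mode = exp(μ − σ²) = exp(1.14) = 3.127.
Mean = exp(μ + σ²/2) = exp(1.755) = 5.783.
The mean is pulled above the mode by the posterior's right skew.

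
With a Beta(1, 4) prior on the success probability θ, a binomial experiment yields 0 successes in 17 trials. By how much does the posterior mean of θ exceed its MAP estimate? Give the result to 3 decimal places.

0.045

Posterior: Beta(1+0, 4+17) = Beta(1, 21).
Since α = 1 ≤ 1 and β > 1, the Beta density is monotone decreasing on [0,1]; the mode is at 0.
Mean = 1/(1+21) = 0.045.
Difference = 0.045 − 0.000 = 0.045.
The posterior is right-skewed, so the mean exceeds the mode.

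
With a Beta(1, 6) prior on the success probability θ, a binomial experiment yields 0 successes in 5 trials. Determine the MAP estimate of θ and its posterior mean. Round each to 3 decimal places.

MAP = 0.000, posterior mean = 0.083

Posterior: Beta(1+0, 6+5) = Beta(1, 11).
Since α = 1 ≤ 1 and β > 1, the Beta density is monotone decreasing on [0,1]; the mode is at 0.
Mean = 1/(1+11) = 0.083.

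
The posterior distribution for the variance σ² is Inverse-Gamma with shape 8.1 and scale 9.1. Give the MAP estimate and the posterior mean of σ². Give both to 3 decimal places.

MAP estimate = 1.000, posterior mean = 1.282

Mode = β/(α+1) = 9.1/9.1 = 1.000.
Mean = β/(α−1) = 9.1/7.1 = 1.282.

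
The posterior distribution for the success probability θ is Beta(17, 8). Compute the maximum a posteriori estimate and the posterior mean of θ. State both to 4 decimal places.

Mode = (17−1)/(17+8−2) = 16/23 = 0.6957.
Mean = 17/(17+8) = 17/25 = 0.6800.

θ_MAP = 0.6957, E[θ|data] = 0.6800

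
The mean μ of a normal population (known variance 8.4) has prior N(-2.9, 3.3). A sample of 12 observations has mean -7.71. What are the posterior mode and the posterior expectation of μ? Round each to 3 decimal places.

MAP: -6.868. Posterior mean: -6.868.

Posterior for μ is Normal. Precision-weighted mean: (1/3.3·-2.9 + 12/8.4·-7.71) / (1/3.3 + 12/8.4) = -6.868.
A Normal posterior is symmetric, so mode = mean.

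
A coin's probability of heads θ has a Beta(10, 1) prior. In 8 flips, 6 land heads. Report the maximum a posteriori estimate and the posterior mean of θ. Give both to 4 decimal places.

Posterior: Beta(10+6, 1+2) = Beta(16, 3).
Mode = (16−1)/(16+3−2) = 15/17 = 0.8824.
Mean = 16/(16+3) = 16/19 = 0.8421.

MAP = 0.8824, posterior mean = 0.8421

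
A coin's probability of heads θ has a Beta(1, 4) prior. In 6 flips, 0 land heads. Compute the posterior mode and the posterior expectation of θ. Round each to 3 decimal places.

MAP: 0.000. Posterior mean: 0.091.

Posterior: Beta(1+0, 4+6) = Beta(1, 10).
Since α = 1 ≤ 1 and β > 1, the Beta density is monotone decreasing on [0,1]; the mode is at 0.
Mean = 1/(1+10) = 0.091.
Mean > mode: the posterior has a right tail.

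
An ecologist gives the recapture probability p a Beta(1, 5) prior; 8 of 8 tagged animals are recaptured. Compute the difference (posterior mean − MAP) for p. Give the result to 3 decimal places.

-0.024

Posterior: Beta(1+8, 5+0) = Beta(9, 5).
Mode = (9−1)/(9+5−2) = 8/12 = 0.667.
Mean = 9/(9+5) = 9/14 = 0.643.
Difference = 0.643 − 0.667 = -0.024.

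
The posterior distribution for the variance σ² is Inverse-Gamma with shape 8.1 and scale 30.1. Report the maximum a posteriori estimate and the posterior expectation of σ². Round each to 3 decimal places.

maximum a posteriori estimate = 3.308, posterior expectation = 4.239

Mode = β/(α+1) = 30.1/9.1 = 3.308.
Mean = β/(α−1) = 30.1/7.1 = 4.239.
The mean is pulled above the mode by the posterior's right skew.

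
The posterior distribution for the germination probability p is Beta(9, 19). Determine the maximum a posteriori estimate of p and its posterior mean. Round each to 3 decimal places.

Mode = (9−1)/(9+19−2) = 8/26 = 0.308.
Mean = 9/(9+19) = 9/28 = 0.321.

MAP = 0.308, posterior mean = 0.321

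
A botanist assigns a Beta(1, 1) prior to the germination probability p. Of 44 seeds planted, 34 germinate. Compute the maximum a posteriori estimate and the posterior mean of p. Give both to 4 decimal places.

Posterior: Beta(1+34, 1+10) = Beta(35, 11).
Mode = (35−1)/(35+11−2) = 34/44 = 0.7727.
With a flat prior the MAP equals the MLE, 34/44.
Mean = 35/(35+11) = 35/46 = 0.7609.

MAP: 0.7727. Posterior mean: 0.7609.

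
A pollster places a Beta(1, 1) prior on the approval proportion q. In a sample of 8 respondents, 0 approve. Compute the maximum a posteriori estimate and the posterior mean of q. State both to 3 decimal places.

q_MAP = 0.000, E[q|data] = 0.100

Posterior: Beta(1+0, 1+8) = Beta(1, 9).
Since α = 1 ≤ 1 and β > 1, the Beta density is monotone decreasing on [0,1]; the mode is at 0.
Mean = 1/(1+9) = 0.100.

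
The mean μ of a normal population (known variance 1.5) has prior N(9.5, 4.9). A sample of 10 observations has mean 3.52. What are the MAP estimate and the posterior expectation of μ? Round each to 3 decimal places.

MAP: 3.698. Posterior mean: 3.698.

Posterior for μ is Normal. Precision-weighted mean: (1/4.9·9.5 + 10/1.5·3.52) / (1/4.9 + 10/1.5) = 3.698.
A Normal posterior is symmetric, so mode = mean.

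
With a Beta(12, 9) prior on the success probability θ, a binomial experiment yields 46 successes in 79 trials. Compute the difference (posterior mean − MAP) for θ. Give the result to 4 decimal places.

-0.0016

Posterior: Beta(12+46, 9+33) = Beta(58, 42).
Mode = (58−1)/(58+42−2) = 57/98 = 0.5816.
Mean = 58/(58+42) = 58/100 = 0.5800.
Difference = 0.5800 − 0.5816 = -0.0016.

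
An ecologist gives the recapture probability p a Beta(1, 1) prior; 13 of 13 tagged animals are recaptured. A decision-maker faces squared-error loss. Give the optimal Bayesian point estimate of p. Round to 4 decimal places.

Posterior: Beta(1+13, 1+0) = Beta(14, 1).
Since β = 1 ≤ 1 and α > 1, the Beta density is monotone increasing on [0,1]; the mode is at 1.
Mean = 14/(14+1) = 0.9333.
Squared-error loss ⇒ the optimal estimator is the posterior mean.

0.9333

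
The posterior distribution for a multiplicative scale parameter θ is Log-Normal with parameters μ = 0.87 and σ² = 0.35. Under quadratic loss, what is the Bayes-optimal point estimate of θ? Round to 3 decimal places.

Mode = exp(μ − σ²) = exp(0.52) = 1.682.
Mean = exp(μ + σ²/2) = exp(1.045) = 2.843.
Quadratic loss ⇒ the optimal estimator is the posterior mean.

2.843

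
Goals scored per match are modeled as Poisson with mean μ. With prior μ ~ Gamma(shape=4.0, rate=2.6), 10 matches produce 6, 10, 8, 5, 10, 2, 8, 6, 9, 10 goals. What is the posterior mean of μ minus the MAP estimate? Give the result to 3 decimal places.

Σ counts = 74. Posterior: Gamma(shape = 4.0+74 = 78.0, rate = 2.6+10 = 12.6).
Mode = (α−1)/β = 77.0/12.6 = 6.111.
Mean = α/β = 78.0/12.6 = 6.190.
Difference = 6.190 − 6.111 = 0.079.

0.079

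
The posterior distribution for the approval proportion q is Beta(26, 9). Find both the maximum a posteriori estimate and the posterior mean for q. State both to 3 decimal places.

q_MAP = 0.758, E[q|data] = 0.743

Mode = (26−1)/(26+9−2) = 25/33 = 0.758.
Mean = 26/(26+9) = 26/35 = 0.743.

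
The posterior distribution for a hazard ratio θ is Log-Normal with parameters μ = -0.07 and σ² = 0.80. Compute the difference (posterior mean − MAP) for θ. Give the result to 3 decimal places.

Mode = exp(μ − σ²) = exp(-0.87) = 0.419.
Mean = exp(μ + σ²/2) = exp(0.330) = 1.391.
Difference = 1.391 − 0.419 = 0.972.

0.972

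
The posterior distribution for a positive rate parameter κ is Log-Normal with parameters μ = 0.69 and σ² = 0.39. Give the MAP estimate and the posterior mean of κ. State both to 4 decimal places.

Mode = exp(μ − σ²) = exp(0.30) = 1.3499.
Mean = exp(μ + σ²/2) = exp(0.885) = 2.4230.

MAP = 1.3499, posterior mean = 2.4230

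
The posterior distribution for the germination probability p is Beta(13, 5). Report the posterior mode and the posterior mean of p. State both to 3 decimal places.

Mode = (13−1)/(13+5−2) = 12/16 = 0.750.
Mean = 13/(13+5) = 13/18 = 0.722.
The mean is pulled below the mode by the posterior's left skew.

MAP = 0.750; posterior mean = 0.722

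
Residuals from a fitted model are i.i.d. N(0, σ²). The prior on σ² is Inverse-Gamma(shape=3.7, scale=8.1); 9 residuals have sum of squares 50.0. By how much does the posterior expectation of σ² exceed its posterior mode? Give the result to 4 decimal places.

Posterior: Inverse-Gamma(shape = 3.7+9/2 = 8.2, scale = 8.1+50.0/2 = 33.1).
Mode = β/(α+1) = 33.1/9.2 = 3.5978.
Mean = β/(α−1) = 33.1/7.2 = 4.5972.
Difference = 4.5972 − 3.5978 = 0.9994.
Mean > mode: the posterior has a right tail.

0.9994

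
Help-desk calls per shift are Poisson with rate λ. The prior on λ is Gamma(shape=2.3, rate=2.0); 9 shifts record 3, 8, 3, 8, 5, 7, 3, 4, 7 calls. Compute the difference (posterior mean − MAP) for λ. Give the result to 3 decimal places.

Σ counts = 48. Posterior: Gamma(shape = 2.3+48 = 50.3, rate = 2.0+9 = 11.0).
Mode = (α−1)/β = 49.3/11.0 = 4.482.
Mean = α/β = 50.3/11.0 = 4.573.
Difference = 4.573 − 4.482 = 0.091.

0.091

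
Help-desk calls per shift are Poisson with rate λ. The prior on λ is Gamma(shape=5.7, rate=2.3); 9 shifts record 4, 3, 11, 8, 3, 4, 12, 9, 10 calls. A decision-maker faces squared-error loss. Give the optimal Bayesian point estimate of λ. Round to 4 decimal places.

Σ counts = 64. Posterior: Gamma(shape = 5.7+64 = 69.7, rate = 2.3+9 = 11.3).
Mode = (α−1)/β = 68.7/11.3 = 6.0796.
Mean = α/β = 69.7/11.3 = 6.1681.
Squared-error loss ⇒ the optimal estimator is the posterior mean.

6.1681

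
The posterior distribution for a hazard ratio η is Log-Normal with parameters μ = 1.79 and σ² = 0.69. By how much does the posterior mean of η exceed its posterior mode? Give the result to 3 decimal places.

5.453

Mode = exp(μ − σ²) = exp(1.10) = 3.004.
Mean = exp(μ + σ²/2) = exp(2.135) = 8.457.
Difference = 8.457 − 3.004 = 5.453.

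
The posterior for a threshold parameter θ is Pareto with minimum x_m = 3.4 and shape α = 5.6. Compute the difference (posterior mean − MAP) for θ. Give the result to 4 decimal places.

0.7391

The Pareto density is strictly decreasing on [x_m, ∞), so the mode is x_m = 3.4000.
Mean = α·x_m/(α−1) = 5.6·3.4/4.6 = 4.1391.
Difference = 4.1391 − 3.4000 = 0.7391.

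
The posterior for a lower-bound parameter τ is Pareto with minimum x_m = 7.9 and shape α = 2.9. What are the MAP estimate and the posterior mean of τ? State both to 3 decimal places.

MAP: 7.900. Posterior mean: 12.058.

The Pareto density is strictly decreasing on [x_m, ∞), so the mode is x_m = 7.900.
Mean = α·x_m/(α−1) = 2.9·7.9/1.9 = 12.058.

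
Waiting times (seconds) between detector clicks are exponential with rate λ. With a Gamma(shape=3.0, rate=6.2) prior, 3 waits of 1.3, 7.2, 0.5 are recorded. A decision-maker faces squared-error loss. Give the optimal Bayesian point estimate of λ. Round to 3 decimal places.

0.395

Σ times = 9.0. Posterior: Gamma(shape = 3.0+3 = 6.0, rate = 6.2+9.0 = 15.2).
Mode = (α−1)/β = 5.0/15.2 = 0.329.
Mean = α/β = 6.0/15.2 = 0.395.
Squared-error loss ⇒ the optimal estimator is the posterior mean.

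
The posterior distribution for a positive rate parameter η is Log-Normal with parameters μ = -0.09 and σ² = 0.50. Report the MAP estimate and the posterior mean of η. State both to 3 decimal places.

MAP = 0.554, posterior mean = 1.174

Mode = exp(μ − σ²) = exp(-0.59) = 0.554.
Mean = exp(μ + σ²/2) = exp(0.160) = 1.174.
The posterior is right-skewed, so the mean exceeds the mode.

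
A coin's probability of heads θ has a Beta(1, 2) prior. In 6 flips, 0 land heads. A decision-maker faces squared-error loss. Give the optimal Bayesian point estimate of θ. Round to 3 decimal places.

0.111

Posterior: Beta(1+0, 2+6) = Beta(1, 8).
Since α = 1 ≤ 1 and β > 1, the Beta density is monotone decreasing on [0,1]; the mode is at 0.
Mean = 1/(1+8) = 0.111.
Squared-error loss ⇒ the optimal estimator is the posterior mean.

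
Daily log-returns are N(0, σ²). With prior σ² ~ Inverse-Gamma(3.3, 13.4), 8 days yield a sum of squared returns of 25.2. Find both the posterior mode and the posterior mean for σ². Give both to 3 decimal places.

Posterior: Inverse-Gamma(shape = 3.3+8/2 = 7.3, scale = 13.4+25.2/2 = 26.0).
Mode = β/(α+1) = 26.0/8.3 = 3.133.
Mean = β/(α−1) = 26.0/6.3 = 4.127.

MAP = 3.133; posterior mean = 4.127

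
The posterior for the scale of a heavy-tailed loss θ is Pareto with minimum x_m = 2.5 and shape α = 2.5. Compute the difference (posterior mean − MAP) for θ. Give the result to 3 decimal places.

The Pareto density is strictly decreasing on [x_m, ∞), so the mode is x_m = 2.500.
Mean = α·x_m/(α−1) = 2.5·2.5/1.5 = 4.167.
Difference = 4.167 − 2.500 = 1.667.
The mean is pulled above the mode by the posterior's right skew.

1.667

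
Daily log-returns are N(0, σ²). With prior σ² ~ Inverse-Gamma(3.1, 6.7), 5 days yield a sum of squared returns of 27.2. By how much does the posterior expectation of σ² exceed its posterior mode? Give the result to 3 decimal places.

1.337

Posterior: Inverse-Gamma(shape = 3.1+5/2 = 5.6, scale = 6.7+27.2/2 = 20.3).
Mode = β/(α+1) = 20.3/6.6 = 3.076.
Mean = β/(α−1) = 20.3/4.6 = 4.413.
Difference = 4.413 − 3.076 = 1.337.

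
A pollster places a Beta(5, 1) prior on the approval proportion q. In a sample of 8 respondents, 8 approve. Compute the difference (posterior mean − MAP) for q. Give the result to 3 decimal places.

Posterior: Beta(5+8, 1+0) = Beta(13, 1).
Since β = 1 ≤ 1 and α > 1, the Beta density is monotone increasing on [0,1]; the mode is at 1.
Mean = 13/(13+1) = 0.929.
Difference = 0.929 − 1.000 = -0.071.
Mode > mean: the posterior has a left tail.

-0.071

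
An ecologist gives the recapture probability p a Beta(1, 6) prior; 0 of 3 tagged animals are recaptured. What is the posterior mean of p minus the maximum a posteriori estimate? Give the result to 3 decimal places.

0.100

Posterior: Beta(1+0, 6+3) = Beta(1, 9).
Since α = 1 ≤ 1 and β > 1, the Beta density is monotone decreasing on [0,1]; the mode is at 0.
Mean = 1/(1+9) = 0.100.
Difference = 0.100 − 0.000 = 0.100.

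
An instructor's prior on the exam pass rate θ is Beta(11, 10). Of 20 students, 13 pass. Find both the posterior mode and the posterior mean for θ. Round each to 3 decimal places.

posterior mode = 0.590, posterior mean = 0.585

Posterior: Beta(11+13, 10+7) = Beta(24, 17).
Mode = (24−1)/(24+17−2) = 23/39 = 0.590.
Mean = 24/(24+17) = 24/41 = 0.585.
Left-skewed posterior ⇒ mean < mode.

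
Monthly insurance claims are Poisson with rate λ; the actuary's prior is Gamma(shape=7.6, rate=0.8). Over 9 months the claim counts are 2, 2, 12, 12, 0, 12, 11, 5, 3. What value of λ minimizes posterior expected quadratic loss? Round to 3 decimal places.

6.796

Σ counts = 59. Posterior: Gamma(shape = 7.6+59 = 66.6, rate = 0.8+9 = 9.8).
Mode = (α−1)/β = 65.6/9.8 = 6.694.
Mean = α/β = 66.6/9.8 = 6.796.
Quadratic loss ⇒ the optimal estimator is the posterior mean.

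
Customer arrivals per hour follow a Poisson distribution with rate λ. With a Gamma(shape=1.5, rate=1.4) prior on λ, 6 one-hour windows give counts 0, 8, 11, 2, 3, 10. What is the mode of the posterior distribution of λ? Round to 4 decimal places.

4.6622

Σ counts = 34. Posterior: Gamma(shape = 1.5+34 = 35.5, rate = 1.4+6 = 7.4).
Mode = (α−1)/β = 34.5/7.4 = 4.6622.
Mean = α/β = 35.5/7.4 = 4.7973.
This is the posterior mode — the MAP estimate.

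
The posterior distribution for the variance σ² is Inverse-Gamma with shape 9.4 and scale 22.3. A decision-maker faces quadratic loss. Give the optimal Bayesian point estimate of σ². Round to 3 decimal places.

2.655

Mode = β/(α+1) = 22.3/10.4 = 2.144.
Mean = β/(α−1) = 22.3/8.4 = 2.655.
Quadratic loss ⇒ the optimal estimator is the posterior mean.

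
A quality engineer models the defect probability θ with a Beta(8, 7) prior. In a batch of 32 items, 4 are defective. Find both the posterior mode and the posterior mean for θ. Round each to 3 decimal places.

posterior mode = 0.244, posterior mean = 0.255

Posterior: Beta(8+4, 7+28) = Beta(12, 35).
Mode = (12−1)/(12+35−2) = 11/45 = 0.244.
Mean = 12/(12+35) = 12/47 = 0.255.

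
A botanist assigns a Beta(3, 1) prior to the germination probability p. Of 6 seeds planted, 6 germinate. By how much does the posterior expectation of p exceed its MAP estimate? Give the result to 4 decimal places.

Posterior: Beta(3+6, 1+0) = Beta(9, 1).
Since β = 1 ≤ 1 and α > 1, the Beta density is monotone increasing on [0,1]; the mode is at 1.
Mean = 9/(9+1) = 0.9000.
Difference = 0.9000 − 1.0000 = -0.1000.

-0.1000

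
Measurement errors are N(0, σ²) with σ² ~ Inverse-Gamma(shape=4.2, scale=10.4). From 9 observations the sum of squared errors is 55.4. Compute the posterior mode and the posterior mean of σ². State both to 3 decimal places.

Posterior: Inverse-Gamma(shape = 4.2+9/2 = 8.7, scale = 10.4+55.4/2 = 38.1).
Mode = β/(α+1) = 38.1/9.7 = 3.928.
Mean = β/(α−1) = 38.1/7.7 = 4.948.
The mean is pulled above the mode by the posterior's right skew.

MAP: 3.928. Posterior mean: 4.948.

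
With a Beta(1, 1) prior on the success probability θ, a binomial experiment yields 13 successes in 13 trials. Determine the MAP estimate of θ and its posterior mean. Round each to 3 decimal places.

Posterior: Beta(1+13, 1+0) = Beta(14, 1).
Since β = 1 ≤ 1 and α > 1, the Beta density is monotone increasing on [0,1]; the mode is at 1.
Mean = 14/(14+1) = 0.933.

θ_MAP = 1.000, E[θ|data] = 0.933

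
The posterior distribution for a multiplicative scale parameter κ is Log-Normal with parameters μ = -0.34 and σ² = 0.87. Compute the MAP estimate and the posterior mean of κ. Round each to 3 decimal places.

Mode = exp(μ − σ²) = exp(-1.21) = 0.298.
Mean = exp(μ + σ²/2) = exp(0.095) = 1.100.

MAP = 0.298; posterior mean = 1.100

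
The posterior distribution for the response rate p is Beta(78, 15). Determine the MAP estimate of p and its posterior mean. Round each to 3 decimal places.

Mode = (78−1)/(78+15−2) = 77/91 = 0.846.
Mean = 78/(78+15) = 78/93 = 0.839.
The mean is pulled below the mode by the posterior's left skew.

MAP estimate = 0.846, posterior mean = 0.839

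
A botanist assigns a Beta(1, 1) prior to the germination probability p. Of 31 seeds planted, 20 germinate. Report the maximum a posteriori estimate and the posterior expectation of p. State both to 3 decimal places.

maximum a posteriori estimate = 0.645, posterior expectation = 0.636

Posterior: Beta(1+20, 1+11) = Beta(21, 12).
Mode = (21−1)/(21+12−2) = 20/31 = 0.645.
With a flat prior the MAP equals the MLE, 20/31.
Mean = 21/(21+12) = 21/33 = 0.636.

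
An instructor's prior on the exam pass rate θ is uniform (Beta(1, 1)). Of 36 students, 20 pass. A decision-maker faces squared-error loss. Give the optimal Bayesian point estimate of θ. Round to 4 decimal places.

0.5526

Posterior: Beta(1+20, 1+16) = Beta(21, 17).
Mode = (21−1)/(21+17−2) = 20/36 = 0.5556.
With a flat prior the MAP equals the MLE, 20/36.
Mean = 21/(21+17) = 21/38 = 0.5526.
Squared-error loss ⇒ the optimal estimator is the posterior mean.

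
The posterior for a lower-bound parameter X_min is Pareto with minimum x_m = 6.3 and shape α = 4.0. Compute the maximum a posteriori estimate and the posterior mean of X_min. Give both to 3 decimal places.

MAP: 6.300. Posterior mean: 8.400.

The Pareto density is strictly decreasing on [x_m, ∞), so the mode is x_m = 6.300.
Mean = α·x_m/(α−1) = 4.0·6.3/3.0 = 8.400.
Mean > mode: the posterior has a right tail.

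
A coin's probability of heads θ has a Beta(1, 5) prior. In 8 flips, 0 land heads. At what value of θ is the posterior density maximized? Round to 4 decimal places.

Posterior: Beta(1+0, 5+8) = Beta(1, 13).
Since α = 1 ≤ 1 and β > 1, the Beta density is monotone decreasing on [0,1]; the mode is at 0.
Mean = 1/(1+13) = 0.0714.
This is the posterior mode — the MAP estimate.

0.0000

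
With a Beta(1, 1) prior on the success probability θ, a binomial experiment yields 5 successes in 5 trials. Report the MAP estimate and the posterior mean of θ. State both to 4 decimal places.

Posterior: Beta(1+5, 1+0) = Beta(6, 1).
Since β = 1 ≤ 1 and α > 1, the Beta density is monotone increasing on [0,1]; the mode is at 1.
Mean = 6/(6+1) = 0.8571.
The posterior is left-skewed, so the mode exceeds the mean.

MAP: 1.0000. Posterior mean: 0.8571.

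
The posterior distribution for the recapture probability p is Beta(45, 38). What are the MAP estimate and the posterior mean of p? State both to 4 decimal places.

MAP: 0.5432. Posterior mean: 0.5422.

Mode = (45−1)/(45+38−2) = 44/81 = 0.5432.
Mean = 45/(45+38) = 45/83 = 0.5422.
The posterior is left-skewed, so the mode exceeds the mean.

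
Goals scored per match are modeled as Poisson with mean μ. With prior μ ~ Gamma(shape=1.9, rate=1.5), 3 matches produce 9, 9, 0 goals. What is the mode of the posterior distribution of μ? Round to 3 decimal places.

Σ counts = 18. Posterior: Gamma(shape = 1.9+18 = 19.9, rate = 1.5+3 = 4.5).
Mode = (α−1)/β = 18.9/4.5 = 4.200.
Mean = α/β = 19.9/4.5 = 4.422.
This is the posterior mode — the MAP estimate.

4.200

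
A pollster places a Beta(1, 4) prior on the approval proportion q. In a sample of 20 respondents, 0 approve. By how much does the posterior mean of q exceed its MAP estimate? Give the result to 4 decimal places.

Posterior: Beta(1+0, 4+20) = Beta(1, 24).
Since α = 1 ≤ 1 and β > 1, the Beta density is monotone decreasing on [0,1]; the mode is at 0.
Mean = 1/(1+24) = 0.0400.
Difference = 0.0400 − 0.0000 = 0.0400.
Right-skewed posterior ⇒ mode < mean.

0.0400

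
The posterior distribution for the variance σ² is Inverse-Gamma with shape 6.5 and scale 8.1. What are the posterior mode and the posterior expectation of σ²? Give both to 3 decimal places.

Mode = β/(α+1) = 8.1/7.5 = 1.080.
Mean = β/(α−1) = 8.1/5.5 = 1.473.

posterior mode = 1.080, posterior expectation = 1.473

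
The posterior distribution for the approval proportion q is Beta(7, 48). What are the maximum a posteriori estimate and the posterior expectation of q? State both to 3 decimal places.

q_MAP = 0.113, E[q|data] = 0.127

Mode = (7−1)/(7+48−2) = 6/53 = 0.113.
Mean = 7/(7+48) = 7/55 = 0.127.
The posterior is right-skewed, so the mean exceeds the mode.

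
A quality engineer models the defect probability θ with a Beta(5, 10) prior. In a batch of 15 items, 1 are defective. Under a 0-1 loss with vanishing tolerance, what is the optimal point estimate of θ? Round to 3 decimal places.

Posterior: Beta(5+1, 10+14) = Beta(6, 24).
Mode = (6−1)/(6+24−2) = 5/28 = 0.179.
Mean = 6/(6+24) = 6/30 = 0.200.
This is the posterior mode — the MAP estimate.

0.179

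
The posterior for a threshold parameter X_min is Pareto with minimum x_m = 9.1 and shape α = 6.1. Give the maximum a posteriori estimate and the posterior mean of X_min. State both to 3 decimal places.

The Pareto density is strictly decreasing on [x_m, ∞), so the mode is x_m = 9.100.
Mean = α·x_m/(α−1) = 6.1·9.1/5.1 = 10.884.
The mean is pulled above the mode by the posterior's right skew.

MAP = 9.100, posterior mean = 10.884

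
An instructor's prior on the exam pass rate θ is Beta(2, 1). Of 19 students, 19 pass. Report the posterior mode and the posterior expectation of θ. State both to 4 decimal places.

Posterior: Beta(2+19, 1+0) = Beta(21, 1).
Since β = 1 ≤ 1 and α > 1, the Beta density is monotone increasing on [0,1]; the mode is at 1.
Mean = 21/(21+1) = 0.9545.

MAP: 1.0000. Posterior mean: 0.9545.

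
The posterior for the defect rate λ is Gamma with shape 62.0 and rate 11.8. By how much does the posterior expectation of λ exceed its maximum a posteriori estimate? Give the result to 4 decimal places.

Mode = (α−1)/β = 61.0/11.8 = 5.1695.
Mean = α/β = 62.0/11.8 = 5.2542.
Difference = 5.2542 − 5.1695 = 0.0847.

0.0847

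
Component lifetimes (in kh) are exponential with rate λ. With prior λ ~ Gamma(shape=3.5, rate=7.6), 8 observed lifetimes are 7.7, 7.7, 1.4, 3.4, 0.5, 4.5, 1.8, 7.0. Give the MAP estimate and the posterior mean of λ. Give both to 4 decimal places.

Σ times = 34.0. Posterior: Gamma(shape = 3.5+8 = 11.5, rate = 7.6+34.0 = 41.6).
Mode = (α−1)/β = 10.5/41.6 = 0.2524.
Mean = α/β = 11.5/41.6 = 0.2764.
Right-skewed posterior ⇒ mode < mean.

MAP: 0.2524. Posterior mean: 0.2764.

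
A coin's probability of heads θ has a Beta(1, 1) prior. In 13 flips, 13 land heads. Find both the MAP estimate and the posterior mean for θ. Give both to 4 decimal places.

Posterior: Beta(1+13, 1+0) = Beta(14, 1).
Since β = 1 ≤ 1 and α > 1, the Beta density is monotone increasing on [0,1]; the mode is at 1.
Mean = 14/(14+1) = 0.9333.
Mode > mean: the posterior has a left tail.

MAP = 1.0000, posterior mean = 0.9333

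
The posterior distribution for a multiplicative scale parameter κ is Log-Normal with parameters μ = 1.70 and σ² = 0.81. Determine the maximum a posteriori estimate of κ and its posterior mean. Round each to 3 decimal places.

MAP = 2.435; posterior mean = 8.207

Mode = exp(μ − σ²) = exp(0.89) = 2.435.
Mean = exp(μ + σ²/2) = exp(2.105) = 8.207.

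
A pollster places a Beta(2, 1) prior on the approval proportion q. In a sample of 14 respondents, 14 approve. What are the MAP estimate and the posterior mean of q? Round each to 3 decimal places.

Posterior: Beta(2+14, 1+0) = Beta(16, 1).
Since β = 1 ≤ 1 and α > 1, the Beta density is monotone increasing on [0,1]; the mode is at 1.
Mean = 16/(16+1) = 0.941.
The mean is pulled below the mode by the posterior's left skew.

MAP estimate = 1.000, posterior mean = 0.941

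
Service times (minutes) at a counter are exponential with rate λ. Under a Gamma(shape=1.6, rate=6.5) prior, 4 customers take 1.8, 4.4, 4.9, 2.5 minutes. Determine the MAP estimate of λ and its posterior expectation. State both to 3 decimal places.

λ_MAP = 0.229, E[λ|data] = 0.279

Σ times = 13.6. Posterior: Gamma(shape = 1.6+4 = 5.6, rate = 6.5+13.6 = 20.1).
Mode = (α−1)/β = 4.6/20.1 = 0.229.
Mean = α/β = 5.6/20.1 = 0.279.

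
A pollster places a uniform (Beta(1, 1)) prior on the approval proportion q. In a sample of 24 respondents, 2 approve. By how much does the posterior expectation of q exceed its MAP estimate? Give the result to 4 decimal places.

0.0321

Posterior: Beta(1+2, 1+22) = Beta(3, 23).
Mode = (3−1)/(3+23−2) = 2/24 = 0.0833.
Mean = 3/(3+23) = 3/26 = 0.1154.
Difference = 0.1154 − 0.0833 = 0.0321.
Right-skewed posterior ⇒ mode < mean.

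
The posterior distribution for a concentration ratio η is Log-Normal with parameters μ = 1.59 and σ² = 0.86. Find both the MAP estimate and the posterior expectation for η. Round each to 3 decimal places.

Mode = exp(μ − σ²) = exp(0.73) = 2.075.
Mean = exp(μ + σ²/2) = exp(2.020) = 7.538.
The mean is pulled above the mode by the posterior's right skew.

MAP = 2.075, posterior mean = 7.538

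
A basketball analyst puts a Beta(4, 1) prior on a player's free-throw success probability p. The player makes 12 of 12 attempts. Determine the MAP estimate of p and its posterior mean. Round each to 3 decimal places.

MAP = 1.000; posterior mean = 0.941

Posterior: Beta(4+12, 1+0) = Beta(16, 1).
Since β = 1 ≤ 1 and α > 1, the Beta density is monotone increasing on [0,1]; the mode is at 1.
Mean = 16/(16+1) = 0.941.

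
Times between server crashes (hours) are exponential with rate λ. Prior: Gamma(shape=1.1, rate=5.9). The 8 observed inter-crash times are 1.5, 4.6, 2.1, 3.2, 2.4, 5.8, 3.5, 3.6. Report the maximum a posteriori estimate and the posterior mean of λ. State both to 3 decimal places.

Σ times = 26.7. Posterior: Gamma(shape = 1.1+8 = 9.1, rate = 5.9+26.7 = 32.6).
Mode = (α−1)/β = 8.1/32.6 = 0.248.
Mean = α/β = 9.1/32.6 = 0.279.
The posterior is right-skewed, so the mean exceeds the mode.

MAP = 0.248, posterior mean = 0.279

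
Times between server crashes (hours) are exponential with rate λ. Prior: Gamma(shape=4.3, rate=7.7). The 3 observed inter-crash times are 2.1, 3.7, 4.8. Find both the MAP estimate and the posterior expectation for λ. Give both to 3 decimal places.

MAP = 0.344; posterior mean = 0.399

Σ times = 10.6. Posterior: Gamma(shape = 4.3+3 = 7.3, rate = 7.7+10.6 = 18.3).
Mode = (α−1)/β = 6.3/18.3 = 0.344.
Mean = α/β = 7.3/18.3 = 0.399.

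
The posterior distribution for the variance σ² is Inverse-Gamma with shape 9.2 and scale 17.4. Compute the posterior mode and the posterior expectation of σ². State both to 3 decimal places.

σ²_MAP = 1.706, E[σ²|data] = 2.122

Mode = β/(α+1) = 17.4/10.2 = 1.706.
Mean = β/(α−1) = 17.4/8.2 = 2.122.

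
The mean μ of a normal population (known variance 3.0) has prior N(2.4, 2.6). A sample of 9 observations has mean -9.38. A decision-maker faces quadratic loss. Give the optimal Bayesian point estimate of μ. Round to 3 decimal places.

-8.041

Posterior for μ is Normal. Precision-weighted mean: (1/2.6·2.4 + 9/3.0·-9.38) / (1/2.6 + 9/3.0) = -8.041.
A Normal posterior is symmetric, so mode = mean.
Quadratic loss ⇒ the optimal estimator is the posterior mean.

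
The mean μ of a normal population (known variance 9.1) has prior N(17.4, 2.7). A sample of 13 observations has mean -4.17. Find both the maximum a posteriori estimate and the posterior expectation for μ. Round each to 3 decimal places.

MAP: 0.271. Posterior mean: 0.271.

Posterior for μ is Normal. Precision-weighted mean: (1/2.7·17.4 + 13/9.1·-4.17) / (1/2.7 + 13/9.1) = 0.271.
A Normal posterior is symmetric, so mode = mean.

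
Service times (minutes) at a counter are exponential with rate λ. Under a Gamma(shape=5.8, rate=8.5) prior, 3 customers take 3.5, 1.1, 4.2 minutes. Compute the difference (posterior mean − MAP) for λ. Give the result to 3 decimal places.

0.058

Σ times = 8.8. Posterior: Gamma(shape = 5.8+3 = 8.8, rate = 8.5+8.8 = 17.3).
Mode = (α−1)/β = 7.8/17.3 = 0.451.
Mean = α/β = 8.8/17.3 = 0.509.
Difference = 0.509 − 0.451 = 0.058.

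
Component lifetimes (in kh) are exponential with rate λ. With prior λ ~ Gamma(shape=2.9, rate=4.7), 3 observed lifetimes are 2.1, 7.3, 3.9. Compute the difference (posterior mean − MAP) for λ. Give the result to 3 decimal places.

0.056

Σ times = 13.3. Posterior: Gamma(shape = 2.9+3 = 5.9, rate = 4.7+13.3 = 18.0).
Mode = (α−1)/β = 4.9/18.0 = 0.272.
Mean = α/β = 5.9/18.0 = 0.328.
Difference = 0.328 − 0.272 = 0.056.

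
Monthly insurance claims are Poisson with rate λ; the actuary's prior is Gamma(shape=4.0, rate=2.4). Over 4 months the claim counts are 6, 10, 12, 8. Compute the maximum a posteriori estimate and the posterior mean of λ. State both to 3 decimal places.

λ_MAP = 6.094, E[λ|data] = 6.250

Σ counts = 36. Posterior: Gamma(shape = 4.0+36 = 40.0, rate = 2.4+4 = 6.4).
Mode = (α−1)/β = 39.0/6.4 = 6.094.
Mean = α/β = 40.0/6.4 = 6.250.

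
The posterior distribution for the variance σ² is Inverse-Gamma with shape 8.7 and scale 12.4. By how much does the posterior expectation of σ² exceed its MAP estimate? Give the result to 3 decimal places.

Mode = β/(α+1) = 12.4/9.7 = 1.278.
Mean = β/(α−1) = 12.4/7.7 = 1.610.
Difference = 1.610 − 1.278 = 0.332.

0.332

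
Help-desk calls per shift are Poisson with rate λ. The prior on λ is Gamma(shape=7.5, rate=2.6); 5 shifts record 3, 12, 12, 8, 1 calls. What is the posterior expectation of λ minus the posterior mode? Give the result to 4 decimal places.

Σ counts = 36. Posterior: Gamma(shape = 7.5+36 = 43.5, rate = 2.6+5 = 7.6).
Mode = (α−1)/β = 42.5/7.6 = 5.5921.
Mean = α/β = 43.5/7.6 = 5.7237.
Difference = 5.7237 − 5.5921 = 0.1316.
Right-skewed posterior ⇒ mode < mean.

0.1316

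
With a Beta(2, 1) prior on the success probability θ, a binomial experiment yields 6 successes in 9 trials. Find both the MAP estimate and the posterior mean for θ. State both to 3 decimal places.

Posterior: Beta(2+6, 1+3) = Beta(8, 4).
Mode = (8−1)/(8+4−2) = 7/10 = 0.700.
Mean = 8/(8+4) = 8/12 = 0.667.
The posterior is left-skewed, so the mode exceeds the mean.

MAP estimate = 0.700, posterior mean = 0.667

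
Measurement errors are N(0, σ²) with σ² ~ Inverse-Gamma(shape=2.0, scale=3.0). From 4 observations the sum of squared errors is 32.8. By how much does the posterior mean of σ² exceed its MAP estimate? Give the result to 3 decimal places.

2.587

Posterior: Inverse-Gamma(shape = 2.0+4/2 = 4.0, scale = 3.0+32.8/2 = 19.4).
Mode = β/(α+1) = 19.4/5.0 = 3.880.
Mean = β/(α−1) = 19.4/3.0 = 6.467.
Difference = 6.467 − 3.880 = 2.587.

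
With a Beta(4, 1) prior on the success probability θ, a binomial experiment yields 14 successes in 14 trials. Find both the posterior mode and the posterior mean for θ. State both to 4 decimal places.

posterior mode = 1.0000, posterior mean = 0.9474

Posterior: Beta(4+14, 1+0) = Beta(18, 1).
Since β = 1 ≤ 1 and α > 1, the Beta density is monotone increasing on [0,1]; the mode is at 1.
Mean = 18/(18+1) = 0.9474.
Mode > mean: the posterior has a left tail.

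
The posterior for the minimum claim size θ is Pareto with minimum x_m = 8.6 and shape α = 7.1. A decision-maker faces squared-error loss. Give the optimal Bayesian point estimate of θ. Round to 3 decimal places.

10.010

The Pareto density is strictly decreasing on [x_m, ∞), so the mode is x_m = 8.600.
Mean = α·x_m/(α−1) = 7.1·8.6/6.1 = 10.010.
Squared-error loss ⇒ the optimal estimator is the posterior mean.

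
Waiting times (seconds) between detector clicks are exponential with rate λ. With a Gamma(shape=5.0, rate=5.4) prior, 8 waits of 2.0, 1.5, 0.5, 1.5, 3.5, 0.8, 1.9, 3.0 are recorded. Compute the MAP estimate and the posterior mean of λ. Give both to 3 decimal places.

MAP = 0.597, posterior mean = 0.647

Σ times = 14.7. Posterior: Gamma(shape = 5.0+8 = 13.0, rate = 5.4+14.7 = 20.1).
Mode = (α−1)/β = 12.0/20.1 = 0.597.
Mean = α/β = 13.0/20.1 = 0.647.
Mean > mode: the posterior has a right tail.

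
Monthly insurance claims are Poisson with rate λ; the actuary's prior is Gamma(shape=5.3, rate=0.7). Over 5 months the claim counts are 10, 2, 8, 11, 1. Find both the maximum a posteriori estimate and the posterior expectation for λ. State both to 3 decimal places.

Σ counts = 32. Posterior: Gamma(shape = 5.3+32 = 37.3, rate = 0.7+5 = 5.7).
Mode = (α−1)/β = 36.3/5.7 = 6.368.
Mean = α/β = 37.3/5.7 = 6.544.

maximum a posteriori estimate = 6.368, posterior expectation = 6.544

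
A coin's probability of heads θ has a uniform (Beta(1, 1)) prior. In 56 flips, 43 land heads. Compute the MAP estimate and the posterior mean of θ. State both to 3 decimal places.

θ_MAP = 0.768, E[θ|data] = 0.759

Posterior: Beta(1+43, 1+13) = Beta(44, 14).
Mode = (44−1)/(44+14−2) = 43/56 = 0.768.
With a flat prior the MAP equals the MLE, 43/56.
Mean = 44/(44+14) = 44/58 = 0.759.
Mode > mean: the posterior has a left tail.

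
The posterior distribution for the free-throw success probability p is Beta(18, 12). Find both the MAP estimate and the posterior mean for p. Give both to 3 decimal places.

p_MAP = 0.607, E[p|data] = 0.600

Mode = (18−1)/(18+12−2) = 17/28 = 0.607.
Mean = 18/(18+12) = 18/30 = 0.600.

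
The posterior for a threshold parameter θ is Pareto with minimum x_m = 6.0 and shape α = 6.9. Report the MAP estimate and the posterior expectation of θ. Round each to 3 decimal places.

The Pareto density is strictly decreasing on [x_m, ∞), so the mode is x_m = 6.000.
Mean = α·x_m/(α−1) = 6.9·6.0/5.9 = 7.017.

θ_MAP = 6.000, E[θ|data] = 7.017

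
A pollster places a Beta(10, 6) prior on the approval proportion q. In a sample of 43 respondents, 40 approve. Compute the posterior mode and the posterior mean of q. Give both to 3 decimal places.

Posterior: Beta(10+40, 6+3) = Beta(50, 9).
Mode = (50−1)/(50+9−2) = 49/57 = 0.860.
Mean = 50/(50+9) = 50/59 = 0.847.
Mode > mean: the posterior has a left tail.

q_MAP = 0.860, E[q|data] = 0.847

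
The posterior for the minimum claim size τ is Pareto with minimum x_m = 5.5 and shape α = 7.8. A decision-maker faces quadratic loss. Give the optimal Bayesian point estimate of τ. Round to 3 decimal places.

The Pareto density is strictly decreasing on [x_m, ∞), so the mode is x_m = 5.500.
Mean = α·x_m/(α−1) = 7.8·5.5/6.8 = 6.309.
Quadratic loss ⇒ the optimal estimator is the posterior mean.

6.309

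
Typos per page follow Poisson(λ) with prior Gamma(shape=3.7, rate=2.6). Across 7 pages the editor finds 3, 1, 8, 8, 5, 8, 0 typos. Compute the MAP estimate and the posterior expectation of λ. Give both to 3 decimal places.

Σ counts = 33. Posterior: Gamma(shape = 3.7+33 = 36.7, rate = 2.6+7 = 9.6).
Mode = (α−1)/β = 35.7/9.6 = 3.719.
Mean = α/β = 36.7/9.6 = 3.823.

MAP = 3.719; posterior mean = 3.823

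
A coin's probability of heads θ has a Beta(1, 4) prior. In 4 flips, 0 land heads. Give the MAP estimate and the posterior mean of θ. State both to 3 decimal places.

Posterior: Beta(1+0, 4+4) = Beta(1, 8).
Since α = 1 ≤ 1 and β > 1, the Beta density is monotone decreasing on [0,1]; the mode is at 0.
Mean = 1/(1+8) = 0.111.

MAP = 0.000, posterior mean = 0.111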